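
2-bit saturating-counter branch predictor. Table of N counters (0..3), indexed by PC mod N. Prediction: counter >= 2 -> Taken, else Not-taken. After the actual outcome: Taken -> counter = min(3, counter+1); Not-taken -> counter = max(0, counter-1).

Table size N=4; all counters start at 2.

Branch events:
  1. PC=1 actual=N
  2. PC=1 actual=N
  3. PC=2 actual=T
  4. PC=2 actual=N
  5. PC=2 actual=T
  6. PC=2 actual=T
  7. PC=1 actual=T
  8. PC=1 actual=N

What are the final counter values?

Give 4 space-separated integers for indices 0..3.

Answer: 2 0 3 2

Derivation:
Ev 1: PC=1 idx=1 pred=T actual=N -> ctr[1]=1
Ev 2: PC=1 idx=1 pred=N actual=N -> ctr[1]=0
Ev 3: PC=2 idx=2 pred=T actual=T -> ctr[2]=3
Ev 4: PC=2 idx=2 pred=T actual=N -> ctr[2]=2
Ev 5: PC=2 idx=2 pred=T actual=T -> ctr[2]=3
Ev 6: PC=2 idx=2 pred=T actual=T -> ctr[2]=3
Ev 7: PC=1 idx=1 pred=N actual=T -> ctr[1]=1
Ev 8: PC=1 idx=1 pred=N actual=N -> ctr[1]=0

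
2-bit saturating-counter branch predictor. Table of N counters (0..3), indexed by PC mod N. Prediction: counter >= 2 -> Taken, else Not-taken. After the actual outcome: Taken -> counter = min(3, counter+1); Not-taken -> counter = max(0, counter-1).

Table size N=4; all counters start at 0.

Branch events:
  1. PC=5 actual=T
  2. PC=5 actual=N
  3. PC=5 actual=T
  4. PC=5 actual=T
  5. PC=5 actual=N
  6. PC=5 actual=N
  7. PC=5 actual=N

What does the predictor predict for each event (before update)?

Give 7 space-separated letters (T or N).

Ev 1: PC=5 idx=1 pred=N actual=T -> ctr[1]=1
Ev 2: PC=5 idx=1 pred=N actual=N -> ctr[1]=0
Ev 3: PC=5 idx=1 pred=N actual=T -> ctr[1]=1
Ev 4: PC=5 idx=1 pred=N actual=T -> ctr[1]=2
Ev 5: PC=5 idx=1 pred=T actual=N -> ctr[1]=1
Ev 6: PC=5 idx=1 pred=N actual=N -> ctr[1]=0
Ev 7: PC=5 idx=1 pred=N actual=N -> ctr[1]=0

Answer: N N N N T N N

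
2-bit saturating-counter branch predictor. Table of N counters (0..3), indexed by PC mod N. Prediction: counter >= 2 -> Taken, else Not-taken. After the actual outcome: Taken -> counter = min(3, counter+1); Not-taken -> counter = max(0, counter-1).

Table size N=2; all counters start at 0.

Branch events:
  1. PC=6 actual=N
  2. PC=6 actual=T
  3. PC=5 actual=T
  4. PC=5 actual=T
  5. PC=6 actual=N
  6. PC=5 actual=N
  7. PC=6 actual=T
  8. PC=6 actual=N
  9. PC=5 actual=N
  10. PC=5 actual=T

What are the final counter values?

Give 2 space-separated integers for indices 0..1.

Answer: 0 1

Derivation:
Ev 1: PC=6 idx=0 pred=N actual=N -> ctr[0]=0
Ev 2: PC=6 idx=0 pred=N actual=T -> ctr[0]=1
Ev 3: PC=5 idx=1 pred=N actual=T -> ctr[1]=1
Ev 4: PC=5 idx=1 pred=N actual=T -> ctr[1]=2
Ev 5: PC=6 idx=0 pred=N actual=N -> ctr[0]=0
Ev 6: PC=5 idx=1 pred=T actual=N -> ctr[1]=1
Ev 7: PC=6 idx=0 pred=N actual=T -> ctr[0]=1
Ev 8: PC=6 idx=0 pred=N actual=N -> ctr[0]=0
Ev 9: PC=5 idx=1 pred=N actual=N -> ctr[1]=0
Ev 10: PC=5 idx=1 pred=N actual=T -> ctr[1]=1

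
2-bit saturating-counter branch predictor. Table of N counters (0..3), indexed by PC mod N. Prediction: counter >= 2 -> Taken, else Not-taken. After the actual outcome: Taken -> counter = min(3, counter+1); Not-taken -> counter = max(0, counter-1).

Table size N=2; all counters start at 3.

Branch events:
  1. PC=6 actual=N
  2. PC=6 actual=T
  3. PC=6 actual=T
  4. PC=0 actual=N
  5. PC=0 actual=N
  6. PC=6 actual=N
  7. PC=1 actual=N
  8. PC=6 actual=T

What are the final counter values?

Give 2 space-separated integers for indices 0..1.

Answer: 1 2

Derivation:
Ev 1: PC=6 idx=0 pred=T actual=N -> ctr[0]=2
Ev 2: PC=6 idx=0 pred=T actual=T -> ctr[0]=3
Ev 3: PC=6 idx=0 pred=T actual=T -> ctr[0]=3
Ev 4: PC=0 idx=0 pred=T actual=N -> ctr[0]=2
Ev 5: PC=0 idx=0 pred=T actual=N -> ctr[0]=1
Ev 6: PC=6 idx=0 pred=N actual=N -> ctr[0]=0
Ev 7: PC=1 idx=1 pred=T actual=N -> ctr[1]=2
Ev 8: PC=6 idx=0 pred=N actual=T -> ctr[0]=1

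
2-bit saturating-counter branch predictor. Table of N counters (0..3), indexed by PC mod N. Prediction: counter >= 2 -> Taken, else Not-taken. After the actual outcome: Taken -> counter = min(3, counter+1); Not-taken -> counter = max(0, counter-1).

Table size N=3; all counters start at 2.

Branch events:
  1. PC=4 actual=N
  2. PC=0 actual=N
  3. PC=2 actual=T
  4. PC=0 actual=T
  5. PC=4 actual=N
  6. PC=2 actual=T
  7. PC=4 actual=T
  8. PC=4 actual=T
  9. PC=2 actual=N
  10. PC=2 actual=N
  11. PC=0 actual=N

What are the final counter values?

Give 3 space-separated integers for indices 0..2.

Answer: 1 2 1

Derivation:
Ev 1: PC=4 idx=1 pred=T actual=N -> ctr[1]=1
Ev 2: PC=0 idx=0 pred=T actual=N -> ctr[0]=1
Ev 3: PC=2 idx=2 pred=T actual=T -> ctr[2]=3
Ev 4: PC=0 idx=0 pred=N actual=T -> ctr[0]=2
Ev 5: PC=4 idx=1 pred=N actual=N -> ctr[1]=0
Ev 6: PC=2 idx=2 pred=T actual=T -> ctr[2]=3
Ev 7: PC=4 idx=1 pred=N actual=T -> ctr[1]=1
Ev 8: PC=4 idx=1 pred=N actual=T -> ctr[1]=2
Ev 9: PC=2 idx=2 pred=T actual=N -> ctr[2]=2
Ev 10: PC=2 idx=2 pred=T actual=N -> ctr[2]=1
Ev 11: PC=0 idx=0 pred=T actual=N -> ctr[0]=1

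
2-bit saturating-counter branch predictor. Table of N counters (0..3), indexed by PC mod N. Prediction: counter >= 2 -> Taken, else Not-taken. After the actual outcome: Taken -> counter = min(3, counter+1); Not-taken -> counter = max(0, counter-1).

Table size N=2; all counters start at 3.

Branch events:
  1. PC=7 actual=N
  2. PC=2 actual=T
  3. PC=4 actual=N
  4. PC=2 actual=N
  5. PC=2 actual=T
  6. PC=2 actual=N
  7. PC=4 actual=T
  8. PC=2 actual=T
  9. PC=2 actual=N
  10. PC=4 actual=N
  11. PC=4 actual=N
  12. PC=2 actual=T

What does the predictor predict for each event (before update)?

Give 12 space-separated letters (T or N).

Answer: T T T T N T N T T T N N

Derivation:
Ev 1: PC=7 idx=1 pred=T actual=N -> ctr[1]=2
Ev 2: PC=2 idx=0 pred=T actual=T -> ctr[0]=3
Ev 3: PC=4 idx=0 pred=T actual=N -> ctr[0]=2
Ev 4: PC=2 idx=0 pred=T actual=N -> ctr[0]=1
Ev 5: PC=2 idx=0 pred=N actual=T -> ctr[0]=2
Ev 6: PC=2 idx=0 pred=T actual=N -> ctr[0]=1
Ev 7: PC=4 idx=0 pred=N actual=T -> ctr[0]=2
Ev 8: PC=2 idx=0 pred=T actual=T -> ctr[0]=3
Ev 9: PC=2 idx=0 pred=T actual=N -> ctr[0]=2
Ev 10: PC=4 idx=0 pred=T actual=N -> ctr[0]=1
Ev 11: PC=4 idx=0 pred=N actual=N -> ctr[0]=0
Ev 12: PC=2 idx=0 pred=N actual=T -> ctr[0]=1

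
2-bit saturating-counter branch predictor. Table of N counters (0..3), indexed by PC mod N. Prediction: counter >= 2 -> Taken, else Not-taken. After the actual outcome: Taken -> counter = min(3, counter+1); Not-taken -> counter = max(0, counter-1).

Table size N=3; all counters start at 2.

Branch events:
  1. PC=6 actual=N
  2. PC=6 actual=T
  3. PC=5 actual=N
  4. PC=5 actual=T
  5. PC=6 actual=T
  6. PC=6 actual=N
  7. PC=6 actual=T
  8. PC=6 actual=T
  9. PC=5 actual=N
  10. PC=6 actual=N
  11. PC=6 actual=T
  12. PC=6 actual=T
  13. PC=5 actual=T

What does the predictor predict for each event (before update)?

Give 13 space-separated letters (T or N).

Ev 1: PC=6 idx=0 pred=T actual=N -> ctr[0]=1
Ev 2: PC=6 idx=0 pred=N actual=T -> ctr[0]=2
Ev 3: PC=5 idx=2 pred=T actual=N -> ctr[2]=1
Ev 4: PC=5 idx=2 pred=N actual=T -> ctr[2]=2
Ev 5: PC=6 idx=0 pred=T actual=T -> ctr[0]=3
Ev 6: PC=6 idx=0 pred=T actual=N -> ctr[0]=2
Ev 7: PC=6 idx=0 pred=T actual=T -> ctr[0]=3
Ev 8: PC=6 idx=0 pred=T actual=T -> ctr[0]=3
Ev 9: PC=5 idx=2 pred=T actual=N -> ctr[2]=1
Ev 10: PC=6 idx=0 pred=T actual=N -> ctr[0]=2
Ev 11: PC=6 idx=0 pred=T actual=T -> ctr[0]=3
Ev 12: PC=6 idx=0 pred=T actual=T -> ctr[0]=3
Ev 13: PC=5 idx=2 pred=N actual=T -> ctr[2]=2

Answer: T N T N T T T T T T T T N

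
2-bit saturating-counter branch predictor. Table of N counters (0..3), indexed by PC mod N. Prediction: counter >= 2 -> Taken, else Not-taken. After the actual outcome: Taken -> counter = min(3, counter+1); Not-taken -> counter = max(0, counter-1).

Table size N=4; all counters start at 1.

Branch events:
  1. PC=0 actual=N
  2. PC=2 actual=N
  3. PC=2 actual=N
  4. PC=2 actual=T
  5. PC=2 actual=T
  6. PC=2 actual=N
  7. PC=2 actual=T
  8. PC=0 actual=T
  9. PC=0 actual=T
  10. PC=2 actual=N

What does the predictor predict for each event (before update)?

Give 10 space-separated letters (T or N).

Ev 1: PC=0 idx=0 pred=N actual=N -> ctr[0]=0
Ev 2: PC=2 idx=2 pred=N actual=N -> ctr[2]=0
Ev 3: PC=2 idx=2 pred=N actual=N -> ctr[2]=0
Ev 4: PC=2 idx=2 pred=N actual=T -> ctr[2]=1
Ev 5: PC=2 idx=2 pred=N actual=T -> ctr[2]=2
Ev 6: PC=2 idx=2 pred=T actual=N -> ctr[2]=1
Ev 7: PC=2 idx=2 pred=N actual=T -> ctr[2]=2
Ev 8: PC=0 idx=0 pred=N actual=T -> ctr[0]=1
Ev 9: PC=0 idx=0 pred=N actual=T -> ctr[0]=2
Ev 10: PC=2 idx=2 pred=T actual=N -> ctr[2]=1

Answer: N N N N N T N N N T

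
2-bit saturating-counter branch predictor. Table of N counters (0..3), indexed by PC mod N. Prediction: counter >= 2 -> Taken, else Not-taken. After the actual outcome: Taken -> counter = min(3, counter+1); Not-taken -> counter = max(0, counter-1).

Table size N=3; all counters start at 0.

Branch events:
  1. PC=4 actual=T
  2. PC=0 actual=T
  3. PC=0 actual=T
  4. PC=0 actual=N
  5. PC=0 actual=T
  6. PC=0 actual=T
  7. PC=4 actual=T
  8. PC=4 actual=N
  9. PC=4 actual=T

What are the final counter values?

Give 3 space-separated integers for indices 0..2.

Ev 1: PC=4 idx=1 pred=N actual=T -> ctr[1]=1
Ev 2: PC=0 idx=0 pred=N actual=T -> ctr[0]=1
Ev 3: PC=0 idx=0 pred=N actual=T -> ctr[0]=2
Ev 4: PC=0 idx=0 pred=T actual=N -> ctr[0]=1
Ev 5: PC=0 idx=0 pred=N actual=T -> ctr[0]=2
Ev 6: PC=0 idx=0 pred=T actual=T -> ctr[0]=3
Ev 7: PC=4 idx=1 pred=N actual=T -> ctr[1]=2
Ev 8: PC=4 idx=1 pred=T actual=N -> ctr[1]=1
Ev 9: PC=4 idx=1 pred=N actual=T -> ctr[1]=2

Answer: 3 2 0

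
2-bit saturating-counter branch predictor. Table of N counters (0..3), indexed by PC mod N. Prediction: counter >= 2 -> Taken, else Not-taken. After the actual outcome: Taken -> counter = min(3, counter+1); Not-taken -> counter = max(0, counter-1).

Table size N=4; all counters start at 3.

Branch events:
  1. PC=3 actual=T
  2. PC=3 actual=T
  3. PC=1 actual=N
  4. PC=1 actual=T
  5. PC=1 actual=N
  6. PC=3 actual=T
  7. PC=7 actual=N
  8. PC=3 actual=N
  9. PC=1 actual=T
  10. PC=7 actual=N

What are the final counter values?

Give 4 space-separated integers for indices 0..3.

Ev 1: PC=3 idx=3 pred=T actual=T -> ctr[3]=3
Ev 2: PC=3 idx=3 pred=T actual=T -> ctr[3]=3
Ev 3: PC=1 idx=1 pred=T actual=N -> ctr[1]=2
Ev 4: PC=1 idx=1 pred=T actual=T -> ctr[1]=3
Ev 5: PC=1 idx=1 pred=T actual=N -> ctr[1]=2
Ev 6: PC=3 idx=3 pred=T actual=T -> ctr[3]=3
Ev 7: PC=7 idx=3 pred=T actual=N -> ctr[3]=2
Ev 8: PC=3 idx=3 pred=T actual=N -> ctr[3]=1
Ev 9: PC=1 idx=1 pred=T actual=T -> ctr[1]=3
Ev 10: PC=7 idx=3 pred=N actual=N -> ctr[3]=0

Answer: 3 3 3 0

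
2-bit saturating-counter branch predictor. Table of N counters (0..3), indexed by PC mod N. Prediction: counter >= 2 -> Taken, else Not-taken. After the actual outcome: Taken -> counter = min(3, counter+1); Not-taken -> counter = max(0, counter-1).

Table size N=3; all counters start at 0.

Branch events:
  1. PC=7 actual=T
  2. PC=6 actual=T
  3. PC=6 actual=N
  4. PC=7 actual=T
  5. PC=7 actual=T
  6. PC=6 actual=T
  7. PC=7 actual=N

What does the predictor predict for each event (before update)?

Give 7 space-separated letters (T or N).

Answer: N N N N T N T

Derivation:
Ev 1: PC=7 idx=1 pred=N actual=T -> ctr[1]=1
Ev 2: PC=6 idx=0 pred=N actual=T -> ctr[0]=1
Ev 3: PC=6 idx=0 pred=N actual=N -> ctr[0]=0
Ev 4: PC=7 idx=1 pred=N actual=T -> ctr[1]=2
Ev 5: PC=7 idx=1 pred=T actual=T -> ctr[1]=3
Ev 6: PC=6 idx=0 pred=N actual=T -> ctr[0]=1
Ev 7: PC=7 idx=1 pred=T actual=N -> ctr[1]=2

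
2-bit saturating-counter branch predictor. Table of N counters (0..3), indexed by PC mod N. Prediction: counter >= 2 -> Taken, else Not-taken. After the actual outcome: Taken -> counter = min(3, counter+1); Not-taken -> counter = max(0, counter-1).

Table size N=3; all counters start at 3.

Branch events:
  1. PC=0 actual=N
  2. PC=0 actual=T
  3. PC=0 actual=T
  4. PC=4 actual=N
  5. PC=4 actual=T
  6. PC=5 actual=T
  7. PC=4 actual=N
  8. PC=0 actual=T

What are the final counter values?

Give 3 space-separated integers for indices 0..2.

Answer: 3 2 3

Derivation:
Ev 1: PC=0 idx=0 pred=T actual=N -> ctr[0]=2
Ev 2: PC=0 idx=0 pred=T actual=T -> ctr[0]=3
Ev 3: PC=0 idx=0 pred=T actual=T -> ctr[0]=3
Ev 4: PC=4 idx=1 pred=T actual=N -> ctr[1]=2
Ev 5: PC=4 idx=1 pred=T actual=T -> ctr[1]=3
Ev 6: PC=5 idx=2 pred=T actual=T -> ctr[2]=3
Ev 7: PC=4 idx=1 pred=T actual=N -> ctr[1]=2
Ev 8: PC=0 idx=0 pred=T actual=T -> ctr[0]=3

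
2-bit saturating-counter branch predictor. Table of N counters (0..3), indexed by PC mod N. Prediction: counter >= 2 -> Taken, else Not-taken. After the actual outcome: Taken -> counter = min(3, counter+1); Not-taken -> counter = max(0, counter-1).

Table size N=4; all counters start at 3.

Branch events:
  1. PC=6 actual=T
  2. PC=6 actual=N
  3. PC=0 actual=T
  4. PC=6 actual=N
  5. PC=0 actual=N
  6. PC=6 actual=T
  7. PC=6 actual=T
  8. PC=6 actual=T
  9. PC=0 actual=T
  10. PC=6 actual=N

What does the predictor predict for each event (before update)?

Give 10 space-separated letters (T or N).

Ev 1: PC=6 idx=2 pred=T actual=T -> ctr[2]=3
Ev 2: PC=6 idx=2 pred=T actual=N -> ctr[2]=2
Ev 3: PC=0 idx=0 pred=T actual=T -> ctr[0]=3
Ev 4: PC=6 idx=2 pred=T actual=N -> ctr[2]=1
Ev 5: PC=0 idx=0 pred=T actual=N -> ctr[0]=2
Ev 6: PC=6 idx=2 pred=N actual=T -> ctr[2]=2
Ev 7: PC=6 idx=2 pred=T actual=T -> ctr[2]=3
Ev 8: PC=6 idx=2 pred=T actual=T -> ctr[2]=3
Ev 9: PC=0 idx=0 pred=T actual=T -> ctr[0]=3
Ev 10: PC=6 idx=2 pred=T actual=N -> ctr[2]=2

Answer: T T T T T N T T T T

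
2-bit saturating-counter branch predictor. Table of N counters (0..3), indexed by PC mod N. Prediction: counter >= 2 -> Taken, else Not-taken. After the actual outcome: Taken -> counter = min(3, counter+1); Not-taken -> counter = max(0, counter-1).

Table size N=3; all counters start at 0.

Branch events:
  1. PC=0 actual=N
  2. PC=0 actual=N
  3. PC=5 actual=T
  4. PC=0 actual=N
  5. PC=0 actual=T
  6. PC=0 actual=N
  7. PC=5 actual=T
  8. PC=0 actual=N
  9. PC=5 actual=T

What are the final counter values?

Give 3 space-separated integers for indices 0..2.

Answer: 0 0 3

Derivation:
Ev 1: PC=0 idx=0 pred=N actual=N -> ctr[0]=0
Ev 2: PC=0 idx=0 pred=N actual=N -> ctr[0]=0
Ev 3: PC=5 idx=2 pred=N actual=T -> ctr[2]=1
Ev 4: PC=0 idx=0 pred=N actual=N -> ctr[0]=0
Ev 5: PC=0 idx=0 pred=N actual=T -> ctr[0]=1
Ev 6: PC=0 idx=0 pred=N actual=N -> ctr[0]=0
Ev 7: PC=5 idx=2 pred=N actual=T -> ctr[2]=2
Ev 8: PC=0 idx=0 pred=N actual=N -> ctr[0]=0
Ev 9: PC=5 idx=2 pred=T actual=T -> ctr[2]=3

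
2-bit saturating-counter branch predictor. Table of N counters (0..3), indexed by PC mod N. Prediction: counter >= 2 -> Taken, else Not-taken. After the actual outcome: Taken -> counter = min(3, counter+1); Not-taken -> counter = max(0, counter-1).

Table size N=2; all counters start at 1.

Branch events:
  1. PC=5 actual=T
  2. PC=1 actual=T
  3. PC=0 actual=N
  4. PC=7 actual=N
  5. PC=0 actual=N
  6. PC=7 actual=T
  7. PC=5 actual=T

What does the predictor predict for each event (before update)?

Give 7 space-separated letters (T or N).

Ev 1: PC=5 idx=1 pred=N actual=T -> ctr[1]=2
Ev 2: PC=1 idx=1 pred=T actual=T -> ctr[1]=3
Ev 3: PC=0 idx=0 pred=N actual=N -> ctr[0]=0
Ev 4: PC=7 idx=1 pred=T actual=N -> ctr[1]=2
Ev 5: PC=0 idx=0 pred=N actual=N -> ctr[0]=0
Ev 6: PC=7 idx=1 pred=T actual=T -> ctr[1]=3
Ev 7: PC=5 idx=1 pred=T actual=T -> ctr[1]=3

Answer: N T N T N T T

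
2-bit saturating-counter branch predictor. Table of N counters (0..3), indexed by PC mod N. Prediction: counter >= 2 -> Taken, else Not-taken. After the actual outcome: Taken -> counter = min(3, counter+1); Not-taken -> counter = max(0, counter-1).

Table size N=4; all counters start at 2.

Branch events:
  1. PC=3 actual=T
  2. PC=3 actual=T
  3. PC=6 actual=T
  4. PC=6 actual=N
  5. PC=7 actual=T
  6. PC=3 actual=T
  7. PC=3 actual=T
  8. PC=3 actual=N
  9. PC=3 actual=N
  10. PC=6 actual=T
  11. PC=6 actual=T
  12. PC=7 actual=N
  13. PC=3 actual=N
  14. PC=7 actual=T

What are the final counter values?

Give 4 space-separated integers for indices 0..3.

Answer: 2 2 3 1

Derivation:
Ev 1: PC=3 idx=3 pred=T actual=T -> ctr[3]=3
Ev 2: PC=3 idx=3 pred=T actual=T -> ctr[3]=3
Ev 3: PC=6 idx=2 pred=T actual=T -> ctr[2]=3
Ev 4: PC=6 idx=2 pred=T actual=N -> ctr[2]=2
Ev 5: PC=7 idx=3 pred=T actual=T -> ctr[3]=3
Ev 6: PC=3 idx=3 pred=T actual=T -> ctr[3]=3
Ev 7: PC=3 idx=3 pred=T actual=T -> ctr[3]=3
Ev 8: PC=3 idx=3 pred=T actual=N -> ctr[3]=2
Ev 9: PC=3 idx=3 pred=T actual=N -> ctr[3]=1
Ev 10: PC=6 idx=2 pred=T actual=T -> ctr[2]=3
Ev 11: PC=6 idx=2 pred=T actual=T -> ctr[2]=3
Ev 12: PC=7 idx=3 pred=N actual=N -> ctr[3]=0
Ev 13: PC=3 idx=3 pred=N actual=N -> ctr[3]=0
Ev 14: PC=7 idx=3 pred=N actual=T -> ctr[3]=1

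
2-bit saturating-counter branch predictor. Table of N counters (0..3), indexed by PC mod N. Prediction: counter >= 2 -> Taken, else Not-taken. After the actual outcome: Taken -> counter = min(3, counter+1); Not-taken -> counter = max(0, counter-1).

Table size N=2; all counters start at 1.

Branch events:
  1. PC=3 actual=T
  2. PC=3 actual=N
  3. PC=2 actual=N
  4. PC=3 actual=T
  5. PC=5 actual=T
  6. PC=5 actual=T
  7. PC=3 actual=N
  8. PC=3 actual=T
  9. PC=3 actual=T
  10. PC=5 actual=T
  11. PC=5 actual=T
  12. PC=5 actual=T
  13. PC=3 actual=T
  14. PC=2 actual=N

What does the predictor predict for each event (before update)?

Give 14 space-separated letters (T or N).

Ev 1: PC=3 idx=1 pred=N actual=T -> ctr[1]=2
Ev 2: PC=3 idx=1 pred=T actual=N -> ctr[1]=1
Ev 3: PC=2 idx=0 pred=N actual=N -> ctr[0]=0
Ev 4: PC=3 idx=1 pred=N actual=T -> ctr[1]=2
Ev 5: PC=5 idx=1 pred=T actual=T -> ctr[1]=3
Ev 6: PC=5 idx=1 pred=T actual=T -> ctr[1]=3
Ev 7: PC=3 idx=1 pred=T actual=N -> ctr[1]=2
Ev 8: PC=3 idx=1 pred=T actual=T -> ctr[1]=3
Ev 9: PC=3 idx=1 pred=T actual=T -> ctr[1]=3
Ev 10: PC=5 idx=1 pred=T actual=T -> ctr[1]=3
Ev 11: PC=5 idx=1 pred=T actual=T -> ctr[1]=3
Ev 12: PC=5 idx=1 pred=T actual=T -> ctr[1]=3
Ev 13: PC=3 idx=1 pred=T actual=T -> ctr[1]=3
Ev 14: PC=2 idx=0 pred=N actual=N -> ctr[0]=0

Answer: N T N N T T T T T T T T T N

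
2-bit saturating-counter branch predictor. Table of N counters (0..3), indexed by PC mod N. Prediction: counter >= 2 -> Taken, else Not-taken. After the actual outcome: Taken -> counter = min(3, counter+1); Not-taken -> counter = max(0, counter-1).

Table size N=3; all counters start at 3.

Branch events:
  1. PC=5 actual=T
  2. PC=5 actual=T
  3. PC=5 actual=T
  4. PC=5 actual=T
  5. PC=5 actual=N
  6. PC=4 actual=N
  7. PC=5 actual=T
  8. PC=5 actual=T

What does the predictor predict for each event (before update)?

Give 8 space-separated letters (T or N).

Answer: T T T T T T T T

Derivation:
Ev 1: PC=5 idx=2 pred=T actual=T -> ctr[2]=3
Ev 2: PC=5 idx=2 pred=T actual=T -> ctr[2]=3
Ev 3: PC=5 idx=2 pred=T actual=T -> ctr[2]=3
Ev 4: PC=5 idx=2 pred=T actual=T -> ctr[2]=3
Ev 5: PC=5 idx=2 pred=T actual=N -> ctr[2]=2
Ev 6: PC=4 idx=1 pred=T actual=N -> ctr[1]=2
Ev 7: PC=5 idx=2 pred=T actual=T -> ctr[2]=3
Ev 8: PC=5 idx=2 pred=T actual=T -> ctr[2]=3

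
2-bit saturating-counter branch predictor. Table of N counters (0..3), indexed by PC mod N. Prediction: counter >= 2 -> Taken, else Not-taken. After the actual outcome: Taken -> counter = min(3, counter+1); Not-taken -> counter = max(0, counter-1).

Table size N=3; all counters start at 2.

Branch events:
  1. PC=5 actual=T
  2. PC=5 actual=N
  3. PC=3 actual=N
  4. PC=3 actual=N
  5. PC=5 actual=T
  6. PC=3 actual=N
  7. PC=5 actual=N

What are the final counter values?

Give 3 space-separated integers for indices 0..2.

Ev 1: PC=5 idx=2 pred=T actual=T -> ctr[2]=3
Ev 2: PC=5 idx=2 pred=T actual=N -> ctr[2]=2
Ev 3: PC=3 idx=0 pred=T actual=N -> ctr[0]=1
Ev 4: PC=3 idx=0 pred=N actual=N -> ctr[0]=0
Ev 5: PC=5 idx=2 pred=T actual=T -> ctr[2]=3
Ev 6: PC=3 idx=0 pred=N actual=N -> ctr[0]=0
Ev 7: PC=5 idx=2 pred=T actual=N -> ctr[2]=2

Answer: 0 2 2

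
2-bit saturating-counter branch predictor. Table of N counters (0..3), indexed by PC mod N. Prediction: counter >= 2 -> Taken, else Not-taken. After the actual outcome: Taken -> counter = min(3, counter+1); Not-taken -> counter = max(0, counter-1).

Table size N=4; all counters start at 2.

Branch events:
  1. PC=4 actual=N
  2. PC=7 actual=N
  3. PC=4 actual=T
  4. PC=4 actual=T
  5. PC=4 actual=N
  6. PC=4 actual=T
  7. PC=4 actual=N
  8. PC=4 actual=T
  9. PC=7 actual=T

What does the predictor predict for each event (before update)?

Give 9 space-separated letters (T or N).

Answer: T T N T T T T T N

Derivation:
Ev 1: PC=4 idx=0 pred=T actual=N -> ctr[0]=1
Ev 2: PC=7 idx=3 pred=T actual=N -> ctr[3]=1
Ev 3: PC=4 idx=0 pred=N actual=T -> ctr[0]=2
Ev 4: PC=4 idx=0 pred=T actual=T -> ctr[0]=3
Ev 5: PC=4 idx=0 pred=T actual=N -> ctr[0]=2
Ev 6: PC=4 idx=0 pred=T actual=T -> ctr[0]=3
Ev 7: PC=4 idx=0 pred=T actual=N -> ctr[0]=2
Ev 8: PC=4 idx=0 pred=T actual=T -> ctr[0]=3
Ev 9: PC=7 idx=3 pred=N actual=T -> ctr[3]=2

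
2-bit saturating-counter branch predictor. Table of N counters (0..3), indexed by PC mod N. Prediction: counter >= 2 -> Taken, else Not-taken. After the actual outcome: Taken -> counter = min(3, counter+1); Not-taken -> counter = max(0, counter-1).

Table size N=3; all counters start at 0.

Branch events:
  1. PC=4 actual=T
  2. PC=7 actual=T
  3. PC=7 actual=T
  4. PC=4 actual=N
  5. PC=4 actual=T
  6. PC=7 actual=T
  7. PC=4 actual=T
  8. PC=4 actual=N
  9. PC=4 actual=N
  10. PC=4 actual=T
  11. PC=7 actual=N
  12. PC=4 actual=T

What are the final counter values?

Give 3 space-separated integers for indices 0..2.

Ev 1: PC=4 idx=1 pred=N actual=T -> ctr[1]=1
Ev 2: PC=7 idx=1 pred=N actual=T -> ctr[1]=2
Ev 3: PC=7 idx=1 pred=T actual=T -> ctr[1]=3
Ev 4: PC=4 idx=1 pred=T actual=N -> ctr[1]=2
Ev 5: PC=4 idx=1 pred=T actual=T -> ctr[1]=3
Ev 6: PC=7 idx=1 pred=T actual=T -> ctr[1]=3
Ev 7: PC=4 idx=1 pred=T actual=T -> ctr[1]=3
Ev 8: PC=4 idx=1 pred=T actual=N -> ctr[1]=2
Ev 9: PC=4 idx=1 pred=T actual=N -> ctr[1]=1
Ev 10: PC=4 idx=1 pred=N actual=T -> ctr[1]=2
Ev 11: PC=7 idx=1 pred=T actual=N -> ctr[1]=1
Ev 12: PC=4 idx=1 pred=N actual=T -> ctr[1]=2

Answer: 0 2 0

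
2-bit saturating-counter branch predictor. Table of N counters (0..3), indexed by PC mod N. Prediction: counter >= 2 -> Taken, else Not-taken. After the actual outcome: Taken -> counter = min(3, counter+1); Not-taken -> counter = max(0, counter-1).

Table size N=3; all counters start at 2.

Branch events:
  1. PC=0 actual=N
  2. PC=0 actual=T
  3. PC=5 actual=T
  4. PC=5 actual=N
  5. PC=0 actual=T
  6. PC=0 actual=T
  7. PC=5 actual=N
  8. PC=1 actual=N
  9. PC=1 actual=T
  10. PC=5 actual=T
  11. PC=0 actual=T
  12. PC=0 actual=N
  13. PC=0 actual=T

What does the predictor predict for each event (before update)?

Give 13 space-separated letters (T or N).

Answer: T N T T T T T T N N T T T

Derivation:
Ev 1: PC=0 idx=0 pred=T actual=N -> ctr[0]=1
Ev 2: PC=0 idx=0 pred=N actual=T -> ctr[0]=2
Ev 3: PC=5 idx=2 pred=T actual=T -> ctr[2]=3
Ev 4: PC=5 idx=2 pred=T actual=N -> ctr[2]=2
Ev 5: PC=0 idx=0 pred=T actual=T -> ctr[0]=3
Ev 6: PC=0 idx=0 pred=T actual=T -> ctr[0]=3
Ev 7: PC=5 idx=2 pred=T actual=N -> ctr[2]=1
Ev 8: PC=1 idx=1 pred=T actual=N -> ctr[1]=1
Ev 9: PC=1 idx=1 pred=N actual=T -> ctr[1]=2
Ev 10: PC=5 idx=2 pred=N actual=T -> ctr[2]=2
Ev 11: PC=0 idx=0 pred=T actual=T -> ctr[0]=3
Ev 12: PC=0 idx=0 pred=T actual=N -> ctr[0]=2
Ev 13: PC=0 idx=0 pred=T actual=T -> ctr[0]=3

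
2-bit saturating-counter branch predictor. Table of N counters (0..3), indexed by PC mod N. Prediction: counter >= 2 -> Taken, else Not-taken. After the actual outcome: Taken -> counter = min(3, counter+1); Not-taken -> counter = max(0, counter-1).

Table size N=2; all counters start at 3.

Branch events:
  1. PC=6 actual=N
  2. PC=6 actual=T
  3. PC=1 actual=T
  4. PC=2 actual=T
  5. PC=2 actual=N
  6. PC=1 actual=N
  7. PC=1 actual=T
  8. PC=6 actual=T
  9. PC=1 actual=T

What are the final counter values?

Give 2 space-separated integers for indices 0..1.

Answer: 3 3

Derivation:
Ev 1: PC=6 idx=0 pred=T actual=N -> ctr[0]=2
Ev 2: PC=6 idx=0 pred=T actual=T -> ctr[0]=3
Ev 3: PC=1 idx=1 pred=T actual=T -> ctr[1]=3
Ev 4: PC=2 idx=0 pred=T actual=T -> ctr[0]=3
Ev 5: PC=2 idx=0 pred=T actual=N -> ctr[0]=2
Ev 6: PC=1 idx=1 pred=T actual=N -> ctr[1]=2
Ev 7: PC=1 idx=1 pred=T actual=T -> ctr[1]=3
Ev 8: PC=6 idx=0 pred=T actual=T -> ctr[0]=3
Ev 9: PC=1 idx=1 pred=T actual=T -> ctr[1]=3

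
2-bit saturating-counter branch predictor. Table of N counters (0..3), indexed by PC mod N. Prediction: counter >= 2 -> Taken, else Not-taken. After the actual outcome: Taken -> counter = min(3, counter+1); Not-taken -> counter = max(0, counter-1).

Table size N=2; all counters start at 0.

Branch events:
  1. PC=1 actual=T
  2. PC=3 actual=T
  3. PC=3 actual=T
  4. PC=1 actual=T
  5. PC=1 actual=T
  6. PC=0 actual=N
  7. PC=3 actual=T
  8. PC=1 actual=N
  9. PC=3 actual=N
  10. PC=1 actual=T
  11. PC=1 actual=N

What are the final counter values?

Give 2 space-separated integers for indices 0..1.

Ev 1: PC=1 idx=1 pred=N actual=T -> ctr[1]=1
Ev 2: PC=3 idx=1 pred=N actual=T -> ctr[1]=2
Ev 3: PC=3 idx=1 pred=T actual=T -> ctr[1]=3
Ev 4: PC=1 idx=1 pred=T actual=T -> ctr[1]=3
Ev 5: PC=1 idx=1 pred=T actual=T -> ctr[1]=3
Ev 6: PC=0 idx=0 pred=N actual=N -> ctr[0]=0
Ev 7: PC=3 idx=1 pred=T actual=T -> ctr[1]=3
Ev 8: PC=1 idx=1 pred=T actual=N -> ctr[1]=2
Ev 9: PC=3 idx=1 pred=T actual=N -> ctr[1]=1
Ev 10: PC=1 idx=1 pred=N actual=T -> ctr[1]=2
Ev 11: PC=1 idx=1 pred=T actual=N -> ctr[1]=1

Answer: 0 1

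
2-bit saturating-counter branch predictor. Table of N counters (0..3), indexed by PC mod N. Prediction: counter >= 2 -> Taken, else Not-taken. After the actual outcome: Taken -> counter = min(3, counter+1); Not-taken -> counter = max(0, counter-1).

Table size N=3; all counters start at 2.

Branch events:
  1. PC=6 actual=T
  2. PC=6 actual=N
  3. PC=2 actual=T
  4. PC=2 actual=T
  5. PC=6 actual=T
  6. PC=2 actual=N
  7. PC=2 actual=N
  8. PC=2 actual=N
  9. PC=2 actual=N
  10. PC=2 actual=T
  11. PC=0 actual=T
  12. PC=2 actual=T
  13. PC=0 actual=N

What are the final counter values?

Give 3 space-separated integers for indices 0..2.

Answer: 2 2 2

Derivation:
Ev 1: PC=6 idx=0 pred=T actual=T -> ctr[0]=3
Ev 2: PC=6 idx=0 pred=T actual=N -> ctr[0]=2
Ev 3: PC=2 idx=2 pred=T actual=T -> ctr[2]=3
Ev 4: PC=2 idx=2 pred=T actual=T -> ctr[2]=3
Ev 5: PC=6 idx=0 pred=T actual=T -> ctr[0]=3
Ev 6: PC=2 idx=2 pred=T actual=N -> ctr[2]=2
Ev 7: PC=2 idx=2 pred=T actual=N -> ctr[2]=1
Ev 8: PC=2 idx=2 pred=N actual=N -> ctr[2]=0
Ev 9: PC=2 idx=2 pred=N actual=N -> ctr[2]=0
Ev 10: PC=2 idx=2 pred=N actual=T -> ctr[2]=1
Ev 11: PC=0 idx=0 pred=T actual=T -> ctr[0]=3
Ev 12: PC=2 idx=2 pred=N actual=T -> ctr[2]=2
Ev 13: PC=0 idx=0 pred=T actual=N -> ctr[0]=2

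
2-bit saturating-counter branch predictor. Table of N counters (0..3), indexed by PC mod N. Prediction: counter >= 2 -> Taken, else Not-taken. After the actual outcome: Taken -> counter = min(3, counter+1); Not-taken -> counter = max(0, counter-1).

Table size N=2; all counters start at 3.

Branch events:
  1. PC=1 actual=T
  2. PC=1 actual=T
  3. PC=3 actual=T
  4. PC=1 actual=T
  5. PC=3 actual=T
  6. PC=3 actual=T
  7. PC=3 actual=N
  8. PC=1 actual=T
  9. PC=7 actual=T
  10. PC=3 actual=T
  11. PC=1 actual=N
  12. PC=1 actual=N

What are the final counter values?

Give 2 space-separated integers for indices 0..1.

Ev 1: PC=1 idx=1 pred=T actual=T -> ctr[1]=3
Ev 2: PC=1 idx=1 pred=T actual=T -> ctr[1]=3
Ev 3: PC=3 idx=1 pred=T actual=T -> ctr[1]=3
Ev 4: PC=1 idx=1 pred=T actual=T -> ctr[1]=3
Ev 5: PC=3 idx=1 pred=T actual=T -> ctr[1]=3
Ev 6: PC=3 idx=1 pred=T actual=T -> ctr[1]=3
Ev 7: PC=3 idx=1 pred=T actual=N -> ctr[1]=2
Ev 8: PC=1 idx=1 pred=T actual=T -> ctr[1]=3
Ev 9: PC=7 idx=1 pred=T actual=T -> ctr[1]=3
Ev 10: PC=3 idx=1 pred=T actual=T -> ctr[1]=3
Ev 11: PC=1 idx=1 pred=T actual=N -> ctr[1]=2
Ev 12: PC=1 idx=1 pred=T actual=N -> ctr[1]=1

Answer: 3 1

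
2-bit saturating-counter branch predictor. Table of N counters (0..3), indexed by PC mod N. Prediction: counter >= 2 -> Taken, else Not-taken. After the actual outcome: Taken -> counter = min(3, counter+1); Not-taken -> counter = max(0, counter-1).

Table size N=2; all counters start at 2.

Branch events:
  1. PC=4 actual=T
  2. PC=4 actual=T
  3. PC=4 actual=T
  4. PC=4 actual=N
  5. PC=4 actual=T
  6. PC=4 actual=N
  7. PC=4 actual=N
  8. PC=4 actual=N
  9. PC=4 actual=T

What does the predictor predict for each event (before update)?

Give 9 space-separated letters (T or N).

Ev 1: PC=4 idx=0 pred=T actual=T -> ctr[0]=3
Ev 2: PC=4 idx=0 pred=T actual=T -> ctr[0]=3
Ev 3: PC=4 idx=0 pred=T actual=T -> ctr[0]=3
Ev 4: PC=4 idx=0 pred=T actual=N -> ctr[0]=2
Ev 5: PC=4 idx=0 pred=T actual=T -> ctr[0]=3
Ev 6: PC=4 idx=0 pred=T actual=N -> ctr[0]=2
Ev 7: PC=4 idx=0 pred=T actual=N -> ctr[0]=1
Ev 8: PC=4 idx=0 pred=N actual=N -> ctr[0]=0
Ev 9: PC=4 idx=0 pred=N actual=T -> ctr[0]=1

Answer: T T T T T T T N N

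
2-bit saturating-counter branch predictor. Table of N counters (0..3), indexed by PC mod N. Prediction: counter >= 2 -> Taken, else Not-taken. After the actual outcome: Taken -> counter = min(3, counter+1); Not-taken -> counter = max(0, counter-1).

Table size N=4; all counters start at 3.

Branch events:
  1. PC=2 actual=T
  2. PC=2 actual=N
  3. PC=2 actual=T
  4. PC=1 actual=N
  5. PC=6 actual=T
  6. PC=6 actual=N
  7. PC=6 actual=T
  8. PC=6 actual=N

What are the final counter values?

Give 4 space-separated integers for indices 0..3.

Ev 1: PC=2 idx=2 pred=T actual=T -> ctr[2]=3
Ev 2: PC=2 idx=2 pred=T actual=N -> ctr[2]=2
Ev 3: PC=2 idx=2 pred=T actual=T -> ctr[2]=3
Ev 4: PC=1 idx=1 pred=T actual=N -> ctr[1]=2
Ev 5: PC=6 idx=2 pred=T actual=T -> ctr[2]=3
Ev 6: PC=6 idx=2 pred=T actual=N -> ctr[2]=2
Ev 7: PC=6 idx=2 pred=T actual=T -> ctr[2]=3
Ev 8: PC=6 idx=2 pred=T actual=N -> ctr[2]=2

Answer: 3 2 2 3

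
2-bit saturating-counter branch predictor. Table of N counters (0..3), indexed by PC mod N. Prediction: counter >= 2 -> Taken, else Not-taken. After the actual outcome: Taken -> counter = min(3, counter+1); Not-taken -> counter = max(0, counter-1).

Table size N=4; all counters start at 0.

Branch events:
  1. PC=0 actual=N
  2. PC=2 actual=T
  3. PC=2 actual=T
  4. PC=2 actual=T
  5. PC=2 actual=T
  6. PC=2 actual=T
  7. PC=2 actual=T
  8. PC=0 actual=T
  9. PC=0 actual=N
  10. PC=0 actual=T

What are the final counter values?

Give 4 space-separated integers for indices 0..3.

Ev 1: PC=0 idx=0 pred=N actual=N -> ctr[0]=0
Ev 2: PC=2 idx=2 pred=N actual=T -> ctr[2]=1
Ev 3: PC=2 idx=2 pred=N actual=T -> ctr[2]=2
Ev 4: PC=2 idx=2 pred=T actual=T -> ctr[2]=3
Ev 5: PC=2 idx=2 pred=T actual=T -> ctr[2]=3
Ev 6: PC=2 idx=2 pred=T actual=T -> ctr[2]=3
Ev 7: PC=2 idx=2 pred=T actual=T -> ctr[2]=3
Ev 8: PC=0 idx=0 pred=N actual=T -> ctr[0]=1
Ev 9: PC=0 idx=0 pred=N actual=N -> ctr[0]=0
Ev 10: PC=0 idx=0 pred=N actual=T -> ctr[0]=1

Answer: 1 0 3 0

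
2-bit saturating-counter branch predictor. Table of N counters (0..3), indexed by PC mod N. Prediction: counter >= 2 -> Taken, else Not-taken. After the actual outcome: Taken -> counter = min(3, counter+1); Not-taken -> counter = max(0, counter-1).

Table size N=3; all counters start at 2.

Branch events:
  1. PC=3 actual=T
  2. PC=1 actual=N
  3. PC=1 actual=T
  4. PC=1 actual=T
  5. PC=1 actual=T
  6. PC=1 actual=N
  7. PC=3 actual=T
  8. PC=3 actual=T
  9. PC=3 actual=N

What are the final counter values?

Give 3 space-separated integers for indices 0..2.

Ev 1: PC=3 idx=0 pred=T actual=T -> ctr[0]=3
Ev 2: PC=1 idx=1 pred=T actual=N -> ctr[1]=1
Ev 3: PC=1 idx=1 pred=N actual=T -> ctr[1]=2
Ev 4: PC=1 idx=1 pred=T actual=T -> ctr[1]=3
Ev 5: PC=1 idx=1 pred=T actual=T -> ctr[1]=3
Ev 6: PC=1 idx=1 pred=T actual=N -> ctr[1]=2
Ev 7: PC=3 idx=0 pred=T actual=T -> ctr[0]=3
Ev 8: PC=3 idx=0 pred=T actual=T -> ctr[0]=3
Ev 9: PC=3 idx=0 pred=T actual=N -> ctr[0]=2

Answer: 2 2 2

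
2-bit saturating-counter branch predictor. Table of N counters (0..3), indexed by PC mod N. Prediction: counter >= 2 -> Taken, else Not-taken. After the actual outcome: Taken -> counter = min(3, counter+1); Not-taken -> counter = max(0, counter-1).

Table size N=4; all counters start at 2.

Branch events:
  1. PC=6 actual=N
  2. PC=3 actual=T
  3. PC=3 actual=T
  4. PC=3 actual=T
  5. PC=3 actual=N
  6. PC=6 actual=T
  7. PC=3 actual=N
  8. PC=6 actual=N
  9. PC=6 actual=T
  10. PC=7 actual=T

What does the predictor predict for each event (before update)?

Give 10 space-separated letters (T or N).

Answer: T T T T T N T T N N

Derivation:
Ev 1: PC=6 idx=2 pred=T actual=N -> ctr[2]=1
Ev 2: PC=3 idx=3 pred=T actual=T -> ctr[3]=3
Ev 3: PC=3 idx=3 pred=T actual=T -> ctr[3]=3
Ev 4: PC=3 idx=3 pred=T actual=T -> ctr[3]=3
Ev 5: PC=3 idx=3 pred=T actual=N -> ctr[3]=2
Ev 6: PC=6 idx=2 pred=N actual=T -> ctr[2]=2
Ev 7: PC=3 idx=3 pred=T actual=N -> ctr[3]=1
Ev 8: PC=6 idx=2 pred=T actual=N -> ctr[2]=1
Ev 9: PC=6 idx=2 pred=N actual=T -> ctr[2]=2
Ev 10: PC=7 idx=3 pred=N actual=T -> ctr[3]=2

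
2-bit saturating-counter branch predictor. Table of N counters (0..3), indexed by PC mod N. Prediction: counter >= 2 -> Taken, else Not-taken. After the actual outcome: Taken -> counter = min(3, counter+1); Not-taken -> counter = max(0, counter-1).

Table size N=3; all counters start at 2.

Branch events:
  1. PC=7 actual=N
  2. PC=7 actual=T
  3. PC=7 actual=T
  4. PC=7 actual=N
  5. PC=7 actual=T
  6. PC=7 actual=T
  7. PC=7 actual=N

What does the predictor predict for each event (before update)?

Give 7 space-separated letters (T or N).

Answer: T N T T T T T

Derivation:
Ev 1: PC=7 idx=1 pred=T actual=N -> ctr[1]=1
Ev 2: PC=7 idx=1 pred=N actual=T -> ctr[1]=2
Ev 3: PC=7 idx=1 pred=T actual=T -> ctr[1]=3
Ev 4: PC=7 idx=1 pred=T actual=N -> ctr[1]=2
Ev 5: PC=7 idx=1 pred=T actual=T -> ctr[1]=3
Ev 6: PC=7 idx=1 pred=T actual=T -> ctr[1]=3
Ev 7: PC=7 idx=1 pred=T actual=N -> ctr[1]=2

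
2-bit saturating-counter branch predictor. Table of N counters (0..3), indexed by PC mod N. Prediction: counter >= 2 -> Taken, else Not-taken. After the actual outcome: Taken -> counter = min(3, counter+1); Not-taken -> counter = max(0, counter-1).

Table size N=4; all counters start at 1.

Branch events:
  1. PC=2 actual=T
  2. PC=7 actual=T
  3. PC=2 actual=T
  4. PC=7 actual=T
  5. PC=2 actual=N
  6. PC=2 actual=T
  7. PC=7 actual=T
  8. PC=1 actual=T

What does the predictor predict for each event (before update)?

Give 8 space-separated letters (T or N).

Answer: N N T T T T T N

Derivation:
Ev 1: PC=2 idx=2 pred=N actual=T -> ctr[2]=2
Ev 2: PC=7 idx=3 pred=N actual=T -> ctr[3]=2
Ev 3: PC=2 idx=2 pred=T actual=T -> ctr[2]=3
Ev 4: PC=7 idx=3 pred=T actual=T -> ctr[3]=3
Ev 5: PC=2 idx=2 pred=T actual=N -> ctr[2]=2
Ev 6: PC=2 idx=2 pred=T actual=T -> ctr[2]=3
Ev 7: PC=7 idx=3 pred=T actual=T -> ctr[3]=3
Ev 8: PC=1 idx=1 pred=N actual=T -> ctr[1]=2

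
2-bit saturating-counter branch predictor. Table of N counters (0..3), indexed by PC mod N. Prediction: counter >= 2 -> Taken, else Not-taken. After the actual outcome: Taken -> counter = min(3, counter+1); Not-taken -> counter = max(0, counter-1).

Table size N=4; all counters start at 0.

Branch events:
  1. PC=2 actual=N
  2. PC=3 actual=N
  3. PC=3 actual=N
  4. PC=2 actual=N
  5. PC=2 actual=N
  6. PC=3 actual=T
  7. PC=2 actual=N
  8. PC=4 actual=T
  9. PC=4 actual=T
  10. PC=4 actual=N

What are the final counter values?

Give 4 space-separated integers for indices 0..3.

Answer: 1 0 0 1

Derivation:
Ev 1: PC=2 idx=2 pred=N actual=N -> ctr[2]=0
Ev 2: PC=3 idx=3 pred=N actual=N -> ctr[3]=0
Ev 3: PC=3 idx=3 pred=N actual=N -> ctr[3]=0
Ev 4: PC=2 idx=2 pred=N actual=N -> ctr[2]=0
Ev 5: PC=2 idx=2 pred=N actual=N -> ctr[2]=0
Ev 6: PC=3 idx=3 pred=N actual=T -> ctr[3]=1
Ev 7: PC=2 idx=2 pred=N actual=N -> ctr[2]=0
Ev 8: PC=4 idx=0 pred=N actual=T -> ctr[0]=1
Ev 9: PC=4 idx=0 pred=N actual=T -> ctr[0]=2
Ev 10: PC=4 idx=0 pred=T actual=N -> ctr[0]=1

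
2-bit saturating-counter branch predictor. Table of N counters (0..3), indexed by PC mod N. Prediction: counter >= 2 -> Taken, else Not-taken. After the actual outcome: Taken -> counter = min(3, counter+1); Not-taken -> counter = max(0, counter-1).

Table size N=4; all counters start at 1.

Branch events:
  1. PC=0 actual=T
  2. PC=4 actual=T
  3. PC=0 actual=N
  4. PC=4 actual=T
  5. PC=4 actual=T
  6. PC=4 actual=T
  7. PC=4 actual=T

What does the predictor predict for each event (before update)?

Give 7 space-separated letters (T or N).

Answer: N T T T T T T

Derivation:
Ev 1: PC=0 idx=0 pred=N actual=T -> ctr[0]=2
Ev 2: PC=4 idx=0 pred=T actual=T -> ctr[0]=3
Ev 3: PC=0 idx=0 pred=T actual=N -> ctr[0]=2
Ev 4: PC=4 idx=0 pred=T actual=T -> ctr[0]=3
Ev 5: PC=4 idx=0 pred=T actual=T -> ctr[0]=3
Ev 6: PC=4 idx=0 pred=T actual=T -> ctr[0]=3
Ev 7: PC=4 idx=0 pred=T actual=T -> ctr[0]=3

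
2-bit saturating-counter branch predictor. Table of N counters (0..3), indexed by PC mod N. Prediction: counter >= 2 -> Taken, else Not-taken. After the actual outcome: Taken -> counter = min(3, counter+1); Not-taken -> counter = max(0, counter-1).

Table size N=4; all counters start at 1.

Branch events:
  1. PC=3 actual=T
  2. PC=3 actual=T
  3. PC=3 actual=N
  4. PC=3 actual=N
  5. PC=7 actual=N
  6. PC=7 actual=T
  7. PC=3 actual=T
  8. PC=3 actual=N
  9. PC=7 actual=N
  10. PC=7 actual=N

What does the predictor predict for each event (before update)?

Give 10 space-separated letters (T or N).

Ev 1: PC=3 idx=3 pred=N actual=T -> ctr[3]=2
Ev 2: PC=3 idx=3 pred=T actual=T -> ctr[3]=3
Ev 3: PC=3 idx=3 pred=T actual=N -> ctr[3]=2
Ev 4: PC=3 idx=3 pred=T actual=N -> ctr[3]=1
Ev 5: PC=7 idx=3 pred=N actual=N -> ctr[3]=0
Ev 6: PC=7 idx=3 pred=N actual=T -> ctr[3]=1
Ev 7: PC=3 idx=3 pred=N actual=T -> ctr[3]=2
Ev 8: PC=3 idx=3 pred=T actual=N -> ctr[3]=1
Ev 9: PC=7 idx=3 pred=N actual=N -> ctr[3]=0
Ev 10: PC=7 idx=3 pred=N actual=N -> ctr[3]=0

Answer: N T T T N N N T N N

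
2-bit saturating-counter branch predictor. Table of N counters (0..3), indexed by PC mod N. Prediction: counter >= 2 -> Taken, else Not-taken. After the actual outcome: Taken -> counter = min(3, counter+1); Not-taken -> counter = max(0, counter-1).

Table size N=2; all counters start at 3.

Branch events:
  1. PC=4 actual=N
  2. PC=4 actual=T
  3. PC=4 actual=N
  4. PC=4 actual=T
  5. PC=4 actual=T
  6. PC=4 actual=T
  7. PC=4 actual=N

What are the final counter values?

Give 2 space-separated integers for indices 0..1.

Ev 1: PC=4 idx=0 pred=T actual=N -> ctr[0]=2
Ev 2: PC=4 idx=0 pred=T actual=T -> ctr[0]=3
Ev 3: PC=4 idx=0 pred=T actual=N -> ctr[0]=2
Ev 4: PC=4 idx=0 pred=T actual=T -> ctr[0]=3
Ev 5: PC=4 idx=0 pred=T actual=T -> ctr[0]=3
Ev 6: PC=4 idx=0 pred=T actual=T -> ctr[0]=3
Ev 7: PC=4 idx=0 pred=T actual=N -> ctr[0]=2

Answer: 2 3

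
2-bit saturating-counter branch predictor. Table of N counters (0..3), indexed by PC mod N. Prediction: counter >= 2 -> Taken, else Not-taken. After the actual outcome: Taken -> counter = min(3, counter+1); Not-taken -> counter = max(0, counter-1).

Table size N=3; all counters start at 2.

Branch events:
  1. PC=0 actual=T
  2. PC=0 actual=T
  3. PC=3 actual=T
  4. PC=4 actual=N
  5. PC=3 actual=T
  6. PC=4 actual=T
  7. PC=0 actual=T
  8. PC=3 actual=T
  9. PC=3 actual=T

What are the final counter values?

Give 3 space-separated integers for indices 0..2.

Answer: 3 2 2

Derivation:
Ev 1: PC=0 idx=0 pred=T actual=T -> ctr[0]=3
Ev 2: PC=0 idx=0 pred=T actual=T -> ctr[0]=3
Ev 3: PC=3 idx=0 pred=T actual=T -> ctr[0]=3
Ev 4: PC=4 idx=1 pred=T actual=N -> ctr[1]=1
Ev 5: PC=3 idx=0 pred=T actual=T -> ctr[0]=3
Ev 6: PC=4 idx=1 pred=N actual=T -> ctr[1]=2
Ev 7: PC=0 idx=0 pred=T actual=T -> ctr[0]=3
Ev 8: PC=3 idx=0 pred=T actual=T -> ctr[0]=3
Ev 9: PC=3 idx=0 pred=T actual=T -> ctr[0]=3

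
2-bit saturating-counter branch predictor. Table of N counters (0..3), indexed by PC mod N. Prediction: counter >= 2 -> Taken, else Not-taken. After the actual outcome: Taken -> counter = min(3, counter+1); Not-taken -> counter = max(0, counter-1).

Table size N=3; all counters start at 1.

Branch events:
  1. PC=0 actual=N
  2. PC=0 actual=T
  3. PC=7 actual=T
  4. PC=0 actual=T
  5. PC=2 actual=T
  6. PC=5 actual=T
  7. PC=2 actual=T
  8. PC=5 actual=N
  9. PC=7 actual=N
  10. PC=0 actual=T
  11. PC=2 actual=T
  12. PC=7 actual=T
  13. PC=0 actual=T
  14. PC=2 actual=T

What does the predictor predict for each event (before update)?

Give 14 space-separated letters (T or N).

Ev 1: PC=0 idx=0 pred=N actual=N -> ctr[0]=0
Ev 2: PC=0 idx=0 pred=N actual=T -> ctr[0]=1
Ev 3: PC=7 idx=1 pred=N actual=T -> ctr[1]=2
Ev 4: PC=0 idx=0 pred=N actual=T -> ctr[0]=2
Ev 5: PC=2 idx=2 pred=N actual=T -> ctr[2]=2
Ev 6: PC=5 idx=2 pred=T actual=T -> ctr[2]=3
Ev 7: PC=2 idx=2 pred=T actual=T -> ctr[2]=3
Ev 8: PC=5 idx=2 pred=T actual=N -> ctr[2]=2
Ev 9: PC=7 idx=1 pred=T actual=N -> ctr[1]=1
Ev 10: PC=0 idx=0 pred=T actual=T -> ctr[0]=3
Ev 11: PC=2 idx=2 pred=T actual=T -> ctr[2]=3
Ev 12: PC=7 idx=1 pred=N actual=T -> ctr[1]=2
Ev 13: PC=0 idx=0 pred=T actual=T -> ctr[0]=3
Ev 14: PC=2 idx=2 pred=T actual=T -> ctr[2]=3

Answer: N N N N N T T T T T T N T T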